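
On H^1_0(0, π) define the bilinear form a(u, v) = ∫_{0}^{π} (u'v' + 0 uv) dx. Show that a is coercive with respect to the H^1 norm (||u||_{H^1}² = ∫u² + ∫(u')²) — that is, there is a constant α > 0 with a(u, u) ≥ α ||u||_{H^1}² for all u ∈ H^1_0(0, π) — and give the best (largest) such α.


α = 1/2

Coercivity of a(·,·) on H^1_0(0, π) means a(u, u) ≥ α ||u||_{H^1}² for every u ∈ H^1_0.
The interval has length L = π, and Poincaré/coercivity depend only on L. Here a(u, u) = ∫(u')² + (0)·∫u².
Here c = 0, so a(u,u) = ∫(u')² alone. The condition a(u,u) ≥ α||u||_{H^1}² reads (1−α)∫(u')² ≥ (α−c)∫u². Any admissible α is ≤ 1 (rapidly oscillating u have ∫u²/∫(u')² → 0), and α = 1 would force 0 ≥ (1−c)∫u², impossible since c < 1; so 1−α > 0. By the sharp Poincaré inequality on H^1_0 of an interval of length L, ∫(u')² ≥ (π/L)²∫u² with equality for the first sine mode sin(π(x−x₀)/L) (x₀ the left endpoint), so the inequality holds for all u iff (1−α)(π/L)² ≥ α − c, i.e. α ≤ ((π/L)² + c)/((π/L)² + 1) = (1 + c(L/π)²)/(1 + (L/π)²). (Direct route, valid since c ≤ 0: Poincaré gives c∫u² ≥ c(L/π)²∫(u')², so a(u,u) ≥ (1 + c(L/π)²)∫(u')², while ||u||_{H^1}² ≤ (1 + (L/π)²)∫(u')²; dividing yields the same α.) With (π/L)² = 1 and c = 0, the largest admissible constant is α = ((π/L)² + c)/((π/L)² + 1).
Simplifying, α = 1/2.


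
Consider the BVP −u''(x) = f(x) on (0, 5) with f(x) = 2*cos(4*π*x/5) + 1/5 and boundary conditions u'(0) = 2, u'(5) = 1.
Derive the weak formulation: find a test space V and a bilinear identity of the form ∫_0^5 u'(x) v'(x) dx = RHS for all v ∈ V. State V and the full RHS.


V = H^1(0, 5) (v unrestricted at boundary; u is determined up to an additive constant); weak form: ∫_0^5 u'v' dx = ∫_0^5 (2*cos(4*π*x/5) + 1/5) v dx + v(5) − 2·v(0) for all v ∈ V.

Multiply both sides by a test function v and integrate from 0 to 5:
  ∫_0^5 −u''(x) v(x) dx = ∫_0^5 f(x) v(x) dx.
Integrate the LHS by parts once:
  ∫_0^5 −u'' v dx = −[u'(x) v(x)]_0^5 + ∫_0^5 u'(x) v'(x) dx.
Thus ∫_0^5 u'(x) v'(x) dx = ∫_0^5 f(x) v(x) dx + [u'(x) v(x)]_0^5.
Choose V so that boundary terms are either known or forced to vanish.
u has inhomogeneous Neumann u'(0) = 2, u'(5) = 1. [u' v]_0^5 = (1)·v(5) − (2)·v(0) = v(5) − 2·v(0). Take V = H^1(0, 5); boundary term becomes part of RHS.
Weak formulation: find u (satisfying any essential BC) such that ∫_0^5 u'(x) v'(x) dx = ∫_0^5 f v dx + v(5) − 2·v(0) for all v ∈ V (Neumann data are natural BCs: they enter the RHS as boundary terms).
Substituting f(x) = 2*cos(4*π*x/5) + 1/5, the right-hand side is ∫_0^5 (2*cos(4*π*x/5) + 1/5) v dx + v(5) − 2·v(0).
Compatibility check (pure Neumann): taking v ≡ 1 ∈ V gives 0 = ∫_0^5 f dx + (1) − (2), i.e. ∫_0^5 f dx must equal u'(0) − u'(5) = 1. Indeed ∫_0^5 (2*cos(4*π*x/5) + 1/5) dx = 1, so the data are compatible. The solution is then unique only up to an additive constant (fix it e.g. by requiring ∫_0^5 u dx = 0).


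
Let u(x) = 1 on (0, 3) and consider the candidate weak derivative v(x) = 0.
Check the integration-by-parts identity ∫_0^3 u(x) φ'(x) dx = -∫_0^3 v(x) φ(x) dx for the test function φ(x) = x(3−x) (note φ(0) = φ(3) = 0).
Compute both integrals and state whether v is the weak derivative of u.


LHS = 0, RHS = 0. Yes, v = u' weakly.

u(x) = 1, classical derivative u'(x) = 0.
φ(x) = x(3−x), so φ'(x) = 3 - 2*x.
Note φ(0) = φ(3) = 0, so the boundary term u·φ vanishes.
LHS = ∫_0^3 u(x) φ'(x) dx = ∫_0^3 (3 - 2*x) dx. Term by term:
  ∫_0^3 -2*x dx = -9;  ∫_0^3 3 dx = 9.
Sum: -9 + 9 = 0.
So LHS = 0.
∫_0^3 v(x) φ(x) dx = ∫_0^3 (0) dx. Term by term:
  ∫_0^3 0 dx = 0.
So RHS = -∫_0^3 v(x) φ(x) dx = 0.
LHS = RHS, so the identity holds for this test φ.
Moreover u is smooth here and v(x) = u'(x) = 0 pointwise, so the identity holds for every test function. Hence v is the weak derivative of u.


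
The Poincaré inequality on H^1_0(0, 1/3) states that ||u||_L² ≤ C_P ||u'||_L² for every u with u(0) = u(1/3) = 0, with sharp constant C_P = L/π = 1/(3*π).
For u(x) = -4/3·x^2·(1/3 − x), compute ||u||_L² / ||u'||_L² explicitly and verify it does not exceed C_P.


||u||_L² / ||u'||_L² = sqrt(14)/42 < C_P = 1/(3*π).

u(x) = -4/3·x^2·(1/3 − x), so u'(x) = 4*x*(9*x - 2)/9.
u(x) = -4/3·x^2·(1/3 − x) vanishes at x = 0 and x = 1/3, so u ∈ H^1_0(0, 1/3). Differentiate via the product rule and integrate the resulting polynomials term by term.
  ∫_0^1/3 u² dx = ∫_0^1/3 (16*x^6/9 - 32*x^5/27 + 16*x^4/81) dx. Term by term:
    ∫_0^1/3 16*x^6/9 dx = 16/137781;  ∫_0^1/3 -32*x^5/27 dx = -16/59049;  ∫_0^1/3 16*x^4/81 dx = 16/98415.
  Sum: 16/137781 − 16/59049 + 16/98415 = 16/2066715.
  ∫_0^1/3 (u')² dx = ∫_0^1/3 (16*x^4 - 64*x^3/9 + 64*x^2/81) dx. Term by term:
    ∫_0^1/3 16*x^4 dx = 16/1215;  ∫_0^1/3 -64*x^3/9 dx = -16/729;  ∫_0^1/3 64*x^2/81 dx = 64/6561.
  Sum: 16/1215 − 16/729 + 64/6561 = 32/32805.
∫_0^1/3 u² dx = 16/2066715, so ||u||_L² = 4*sqrt(35)/8505.
∫_0^1/3 (u')² dx = 32/32805, so ||u'||_L² = 4*sqrt(10)/405.
Ratio ||u||_L² / ||u'||_L² = sqrt(14)/42.
Sharp Poincaré constant on H^1_0(0, 1/3) is C_P = L/π = 1/(3*π), achieved by sin(3*π·x).
A polynomial bump cannot attain the sharp Poincaré constant (only the first sine eigenfunction does), so the ratio is strictly less than C_P, consistent with ||u||_L² ≤ C_P ||u'||_L².


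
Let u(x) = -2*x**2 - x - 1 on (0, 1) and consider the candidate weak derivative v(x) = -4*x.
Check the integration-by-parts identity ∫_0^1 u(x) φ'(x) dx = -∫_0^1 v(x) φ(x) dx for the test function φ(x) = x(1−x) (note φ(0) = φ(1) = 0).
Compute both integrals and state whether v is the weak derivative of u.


LHS = 1/2, RHS = 1/3. No, v is not the weak derivative of u.

u(x) = -2*x**2 - x - 1, classical derivative u'(x) = -4*x - 1.
φ(x) = x(1−x), so φ'(x) = 1 - 2*x.
Note φ(0) = φ(1) = 0, so the boundary term u·φ vanishes.
LHS = ∫_0^1 u(x) φ'(x) dx = ∫_0^1 (4*x^3 + x - 1) dx. Term by term:
  ∫_0^1 4*x^3 dx = 1;  ∫_0^1 x dx = 1/2;  ∫_0^1 -1 dx = -1.
Sum: 1 + 1/2 − 1 = 1/2.
So LHS = 1/2.
∫_0^1 v(x) φ(x) dx = ∫_0^1 (4*x^3 - 4*x^2) dx. Term by term:
  ∫_0^1 4*x^3 dx = 1;  ∫_0^1 -4*x^2 dx = -4/3.
Sum: 1 − 4/3 = -1/3.
So RHS = -∫_0^1 v(x) φ(x) dx = 1/3.
LHS − RHS = 1/6 ≠ 0, so the identity fails.
(For a valid weak derivative the identity must hold for EVERY test function, in particular this one. The failure shows v is NOT the weak derivative of u.)
Correct weak derivative would be u'(x) = -4*x - 1.


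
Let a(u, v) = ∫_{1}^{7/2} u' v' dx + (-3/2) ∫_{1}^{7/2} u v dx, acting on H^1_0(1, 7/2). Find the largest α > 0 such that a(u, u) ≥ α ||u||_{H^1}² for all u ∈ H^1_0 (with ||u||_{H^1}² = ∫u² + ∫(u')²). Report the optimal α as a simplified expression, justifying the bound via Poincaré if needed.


α = (-75 + 8*π^2)/(2*(25 + 4*π^2))

Coercivity of a(·,·) on H^1_0(1, 7/2) means a(u, u) ≥ α ||u||_{H^1}² for every u ∈ H^1_0.
The interval has length L = 5/2, and Poincaré/coercivity depend only on L. Here a(u, u) = ∫(u')² + (-3/2)·∫u².
Here c = -3/2 < 0 with |c| < (π/L)² = 4*π^2/25, so coercivity still holds. The condition a(u,u) ≥ α||u||_{H^1}² reads (1−α)∫(u')² ≥ (α−c)∫u². Any admissible α is ≤ 1 (rapidly oscillating u have ∫u²/∫(u')² → 0), and α = 1 would force 0 ≥ (1−c)∫u², impossible since c < 1; so 1−α > 0. By the sharp Poincaré inequality on H^1_0 of an interval of length L, ∫(u')² ≥ (π/L)²∫u² with equality for the first sine mode sin(π(x−x₀)/L) (x₀ the left endpoint), so the inequality holds for all u iff (1−α)(π/L)² ≥ α − c, i.e. α ≤ ((π/L)² + c)/((π/L)² + 1) = (1 + c(L/π)²)/(1 + (L/π)²). (Direct route, valid since c ≤ 0: Poincaré gives c∫u² ≥ c(L/π)²∫(u')², so a(u,u) ≥ (1 + c(L/π)²)∫(u')², while ||u||_{H^1}² ≤ (1 + (L/π)²)∫(u')²; dividing yields the same α.) With (π/L)² = 4*π^2/25 and c = -3/2, the largest admissible constant is α = ((π/L)² + c)/((π/L)² + 1).
Simplifying, α = (-75 + 8*π^2)/(2*(25 + 4*π^2)).


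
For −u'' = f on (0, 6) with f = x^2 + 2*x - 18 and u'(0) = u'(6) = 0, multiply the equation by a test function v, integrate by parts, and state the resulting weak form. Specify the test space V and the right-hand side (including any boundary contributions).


V = H^1(0, 6) (no boundary constraint on v; u is determined up to an additive constant); weak form: ∫_0^6 u'v' dx = ∫_0^6 (x^2 + 2*x - 18) v dx for all v ∈ V.

Multiply both sides by a test function v and integrate from 0 to 6:
  ∫_0^6 −u''(x) v(x) dx = ∫_0^6 f(x) v(x) dx.
Integrate the LHS by parts once:
  ∫_0^6 −u'' v dx = −[u'(x) v(x)]_0^6 + ∫_0^6 u'(x) v'(x) dx.
Thus ∫_0^6 u'(x) v'(x) dx = ∫_0^6 f(x) v(x) dx + [u'(x) v(x)]_0^6.
Choose V so that boundary terms are either known or forced to vanish.
u has homogeneous Neumann: u'(0) = u'(6) = 0. So [u' v]_0^6 = 0·v(6) − 0·v(0) = 0 for any v; take V = H^1(0, 6).
Weak formulation: find u (satisfying any essential BC) such that ∫_0^6 u'(x) v'(x) dx = ∫_0^6 f v dx for all v ∈ V (homogeneous Neumann, so boundary terms vanish).
Substituting f(x) = x^2 + 2*x - 18, the right-hand side is ∫_0^6 (x^2 + 2*x - 18) v dx.
Compatibility check (pure Neumann): taking v ≡ 1 ∈ V gives 0 = ∫_0^6 f dx + (0) − (0), i.e. ∫_0^6 f dx must equal u'(0) − u'(6) = 0. Indeed ∫_0^6 (x^2 + 2*x - 18) dx = 0, so the data are compatible. The solution is then unique only up to an additive constant (fix it e.g. by requiring ∫_0^6 u dx = 0).


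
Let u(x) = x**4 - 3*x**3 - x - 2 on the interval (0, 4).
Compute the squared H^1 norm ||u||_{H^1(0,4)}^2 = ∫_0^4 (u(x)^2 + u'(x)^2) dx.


||u||_{H^1}^2 = 1790396/315

The H^1 norm (squared) on an interval (0, L) is
  ||u||_{H^1}^2 = ∫_0^L u(x)^2 dx + ∫_0^L u'(x)^2 dx.
Compute u'(x) = 4*x**3 - 9*x**2 - 1.
Then u(x)^2 = x**8 - 6*x**7 + 9*x**6 - 2*x**5 + 2*x**4 + 12*x**3 + x**2 + 4*x + 4 and u'(x)^2 = 16*x**6 - 72*x**5 + 81*x**4 - 8*x**3 + 18*x**2 + 1.
Integrate each monomial from 0 to 4 using ∫_0^4 c·x^n dx = c·4^(n+1)/(n+1):
  ∫_0^4 u(x)^2 dx = ∫_0^4 (x^8 - 6*x^7 + 9*x^6 - 2*x^5 + 2*x^4 + 12*x^3 + x^2 + 4*x + 4) dx. Term by term:
    ∫_0^4 x^8 dx = 262144/9;  ∫_0^4 -6*x^7 dx = -49152;  ∫_0^4 9*x^6 dx = 147456/7;
    ∫_0^4 -2*x^5 dx = -4096/3;  ∫_0^4 2*x^4 dx = 2048/5;  ∫_0^4 12*x^3 dx = 768;
    ∫_0^4 x^2 dx = 64/3;  ∫_0^4 4*x dx = 32;  ∫_0^4 4 dx = 16.
  Sum: 262144/9 − 49152 + 147456/7 − 4096/3 + 2048/5 + 768 + 64/3 + 32 + 16 = 290384/315.
  ∫_0^4 u'(x)^2 dx = ∫_0^4 (16*x^6 - 72*x^5 + 81*x^4 - 8*x^3 + 18*x^2 + 1) dx. Term by term:
    ∫_0^4 16*x^6 dx = 262144/7;  ∫_0^4 -72*x^5 dx = -49152;  ∫_0^4 81*x^4 dx = 82944/5;
    ∫_0^4 -8*x^3 dx = -512;  ∫_0^4 18*x^2 dx = 384;  ∫_0^4 1 dx = 4.
  Sum: 262144/7 − 49152 + 82944/5 − 512 + 384 + 4 = 166668/35.
Adding: ||u||_{H^1}^2 = 290384/315 + 166668/35 = 1790396/315.


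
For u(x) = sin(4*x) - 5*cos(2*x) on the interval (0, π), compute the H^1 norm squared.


||u||_{H^1(0,π)}^2 = 71*π

u'(x) = 10*sin(2*x) + 4*cos(4*x).
Expand u² and (u')² and integrate term by term on (0, π), using: for integers n ≥ 1, ∫_0^π sin²(nx) dx = ∫_0^π cos²(nx) dx = π/2; for n ≠ n', ∫_0^π sin(nx)sin(n'x) dx = ∫_0^π cos(nx)cos(n'x) dx = 0; and by product-to-sum, ∫_0^π sin(nx)cos(n'x) dx = ½∫_0^π [sin((n+n')x) + sin((n−n')x)] dx, which is 0 when n+n' is even and 2n/(n²−n'²) when n+n' is odd (it need not vanish on (0, π)).
  u² squared terms: (-5)²·∫cos(2x)² dx = 25·π/2 = 25*π/2;  (1)²·∫sin(4x)² dx = 1·π/2 = π/2.
  u² cross terms: 2·(-5)·(1)·∫cos(2x)·sin(4x) dx = -10·(0) = 0.
  So ∫_0^π u² dx = 25*π/2 + π/2 + 0 = 13*π.
  (u')² squared terms: (4)²·∫cos(4x)² dx = 16·π/2 = 8*π;  (10)²·∫sin(2x)² dx = 100·π/2 = 50*π.
  (u')² cross terms: 2·(4)·(10)·∫cos(4x)·sin(2x) dx = 80·(0) = 0.
  So ∫_0^π (u')² dx = 8*π + 50*π + 0 = 58*π.
||u||_{H^1}^2 = (13*π) + (58*π) = 71*π.


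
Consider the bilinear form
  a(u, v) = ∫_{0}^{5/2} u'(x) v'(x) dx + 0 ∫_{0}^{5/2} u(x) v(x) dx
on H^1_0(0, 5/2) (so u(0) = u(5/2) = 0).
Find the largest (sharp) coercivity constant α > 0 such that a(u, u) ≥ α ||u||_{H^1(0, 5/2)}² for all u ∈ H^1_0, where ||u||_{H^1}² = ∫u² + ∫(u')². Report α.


α = 4*π^2/(25 + 4*π^2)

Coercivity of a(·,·) on H^1_0(0, 5/2) means a(u, u) ≥ α ||u||_{H^1}² for every u ∈ H^1_0.
The interval has length L = 5/2, and Poincaré/coercivity depend only on L. Here a(u, u) = ∫(u')² + (0)·∫u².
Here c = 0, so a(u,u) = ∫(u')² alone. The condition a(u,u) ≥ α||u||_{H^1}² reads (1−α)∫(u')² ≥ (α−c)∫u². Any admissible α is ≤ 1 (rapidly oscillating u have ∫u²/∫(u')² → 0), and α = 1 would force 0 ≥ (1−c)∫u², impossible since c < 1; so 1−α > 0. By the sharp Poincaré inequality on H^1_0 of an interval of length L, ∫(u')² ≥ (π/L)²∫u² with equality for the first sine mode sin(π(x−x₀)/L) (x₀ the left endpoint), so the inequality holds for all u iff (1−α)(π/L)² ≥ α − c, i.e. α ≤ ((π/L)² + c)/((π/L)² + 1) = (1 + c(L/π)²)/(1 + (L/π)²). (Direct route, valid since c ≤ 0: Poincaré gives c∫u² ≥ c(L/π)²∫(u')², so a(u,u) ≥ (1 + c(L/π)²)∫(u')², while ||u||_{H^1}² ≤ (1 + (L/π)²)∫(u')²; dividing yields the same α.) With (π/L)² = 4*π^2/25 and c = 0, the largest admissible constant is α = ((π/L)² + c)/((π/L)² + 1).
Simplifying, α = 4*π^2/(25 + 4*π^2).


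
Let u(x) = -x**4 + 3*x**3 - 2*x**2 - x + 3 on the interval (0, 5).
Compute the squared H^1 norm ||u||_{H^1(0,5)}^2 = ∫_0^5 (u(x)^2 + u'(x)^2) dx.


||u||_{H^1}^2 = 23375525/252

The H^1 norm (squared) on an interval (0, L) is
  ||u||_{H^1}^2 = ∫_0^L u(x)^2 dx + ∫_0^L u'(x)^2 dx.
Compute u'(x) = -4*x**3 + 9*x**2 - 4*x - 1.
Then u(x)^2 = x**8 - 6*x**7 + 13*x**6 - 10*x**5 - 8*x**4 + 22*x**3 - 11*x**2 - 6*x + 9 and u'(x)^2 = 16*x**6 - 72*x**5 + 113*x**4 - 64*x**3 - 2*x**2 + 8*x + 1.
Integrate each monomial from 0 to 5 using ∫_0^5 c·x^n dx = c·5^(n+1)/(n+1):
  ∫_0^5 u(x)^2 dx = ∫_0^5 (x^8 - 6*x^7 + 13*x^6 - 10*x^5 - 8*x^4 + 22*x^3 - 11*x^2 - 6*x + 9) dx. Term by term:
    ∫_0^5 x^8 dx = 1953125/9;  ∫_0^5 -6*x^7 dx = -1171875/4;  ∫_0^5 13*x^6 dx = 1015625/7;
    ∫_0^5 -10*x^5 dx = -78125/3;  ∫_0^5 -8*x^4 dx = -5000;  ∫_0^5 22*x^3 dx = 6875/2;
    ∫_0^5 -11*x^2 dx = -1375/3;  ∫_0^5 -6*x dx = -75;  ∫_0^5 9 dx = 45.
  Sum: 1953125/9 − 1171875/4 + 1015625/7 − 78125/3 − 5000 + 6875/2 − 1375/3 − 75 + 45 = 10342565/252.
  ∫_0^5 u'(x)^2 dx = ∫_0^5 (16*x^6 - 72*x^5 + 113*x^4 - 64*x^3 - 2*x^2 + 8*x + 1) dx. Term by term:
    ∫_0^5 16*x^6 dx = 1250000/7;  ∫_0^5 -72*x^5 dx = -187500;  ∫_0^5 113*x^4 dx = 70625;
    ∫_0^5 -64*x^3 dx = -10000;  ∫_0^5 -2*x^2 dx = -250/3;  ∫_0^5 8*x dx = 100;
    ∫_0^5 1 dx = 5.
  Sum: 1250000/7 − 187500 + 70625 − 10000 − 250/3 + 100 + 5 = 1086080/21.
Adding: ||u||_{H^1}^2 = 10342565/252 + 1086080/21 = 23375525/252.


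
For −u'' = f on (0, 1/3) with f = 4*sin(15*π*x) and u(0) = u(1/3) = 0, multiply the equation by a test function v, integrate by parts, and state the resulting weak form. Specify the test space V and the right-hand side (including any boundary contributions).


V = H^1_0(0, 1/3) (so v(0) = v(1/3) = 0); weak form: ∫_0^1/3 u'v' dx = ∫_0^1/3 (4*sin(15*π*x)) v dx for all v ∈ V.

Multiply both sides by a test function v and integrate from 0 to 1/3:
  ∫_0^1/3 −u''(x) v(x) dx = ∫_0^1/3 f(x) v(x) dx.
Integrate the LHS by parts once:
  ∫_0^1/3 −u'' v dx = −[u'(x) v(x)]_0^1/3 + ∫_0^1/3 u'(x) v'(x) dx.
Thus ∫_0^1/3 u'(x) v'(x) dx = ∫_0^1/3 f(x) v(x) dx + [u'(x) v(x)]_0^1/3.
Choose V so that boundary terms are either known or forced to vanish.
u is Dirichlet: u(0) = u(1/3) = 0. Let V = H^1_0(0, 1/3); then v(0) = v(1/3) = 0, and [u' v]_0^1/3 = 0.
Weak formulation: find u (satisfying any essential BC) such that ∫_0^1/3 u'(x) v'(x) dx = ∫_0^1/3 f v dx for all v ∈ V.
Substituting f(x) = 4*sin(15*π*x), the right-hand side is ∫_0^1/3 (4*sin(15*π*x)) v dx.


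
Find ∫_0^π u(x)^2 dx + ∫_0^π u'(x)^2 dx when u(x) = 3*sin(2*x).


||u||_{H^1(0,π)}^2 = 45*π/2

u'(x) = 6*cos(2*x).
Expand u² and (u')² and integrate term by term on (0, π), using: for integers n ≥ 1, ∫_0^π sin²(nx) dx = ∫_0^π cos²(nx) dx = π/2; for n ≠ n', ∫_0^π sin(nx)sin(n'x) dx = ∫_0^π cos(nx)cos(n'x) dx = 0; and by product-to-sum, ∫_0^π sin(nx)cos(n'x) dx = ½∫_0^π [sin((n+n')x) + sin((n−n')x)] dx, which is 0 when n+n' is even and 2n/(n²−n'²) when n+n' is odd (it need not vanish on (0, π)).
  u² squared terms: (3)²·∫sin(2x)² dx = 9·π/2 = 9*π/2.
  So ∫_0^π u² dx = 9*π/2.
  (u')² squared terms: (6)²·∫cos(2x)² dx = 36·π/2 = 18*π.
  So ∫_0^π (u')² dx = 18*π.
||u||_{H^1}^2 = (9*π/2) + (18*π) = 45*π/2.


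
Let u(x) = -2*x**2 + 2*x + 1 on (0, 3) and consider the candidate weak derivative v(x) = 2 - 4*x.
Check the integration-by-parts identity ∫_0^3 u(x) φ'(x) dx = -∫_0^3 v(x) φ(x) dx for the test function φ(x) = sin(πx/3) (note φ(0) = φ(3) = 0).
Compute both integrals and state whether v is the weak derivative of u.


LHS = 24/π, RHS = 24/π. Yes, v = u' weakly.

u(x) = -2*x**2 + 2*x + 1, classical derivative u'(x) = 2 - 4*x.
φ(x) = sin(πx/3), so φ'(x) = π*cos(π*x/3)/3.
Note φ(0) = φ(3) = 0, so the boundary term u·φ vanishes.
LHS = ∫_0^3 u(x) φ'(x) dx = ∫_0^3 (-2*π*x^2*cos(π*x/3)/3 + 2*π*x*cos(π*x/3)/3 + π*cos(π*x/3)/3) dx. Term by term:
  ∫_0^3 π*cos(π*x/3)/3 dx = 0;  ∫_0^3 -2*π*x^2*cos(π*x/3)/3 dx = 36/π;  ∫_0^3 2*π*x*cos(π*x/3)/3 dx = -12/π.
Sum: 0 + 36/π − 12/π = 24/π.
So LHS = 24/π.
∫_0^3 v(x) φ(x) dx = ∫_0^3 (-4*x*sin(π*x/3) + 2*sin(π*x/3)) dx. Term by term:
  ∫_0^3 2*sin(π*x/3) dx = 12/π;  ∫_0^3 -4*x*sin(π*x/3) dx = -36/π.
Sum: 12/π − 36/π = -24/π.
So RHS = -∫_0^3 v(x) φ(x) dx = 24/π.
LHS = RHS, so the identity holds for this test φ.
Moreover u is smooth here and v(x) = u'(x) = 2 - 4*x pointwise, so the identity holds for every test function. Hence v is the weak derivative of u.


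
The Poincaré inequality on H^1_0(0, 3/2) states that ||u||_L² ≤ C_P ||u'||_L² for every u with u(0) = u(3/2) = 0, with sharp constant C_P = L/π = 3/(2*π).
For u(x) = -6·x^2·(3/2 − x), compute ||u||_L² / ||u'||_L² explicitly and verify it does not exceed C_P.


||u||_L² / ||u'||_L² = 3*sqrt(14)/28 < C_P = 3/(2*π).

u(x) = -6·x^2·(3/2 − x), so u'(x) = 18*x*(x - 1).
u(x) = -6·x^2·(3/2 − x) vanishes at x = 0 and x = 3/2, so u ∈ H^1_0(0, 3/2). Differentiate via the product rule and integrate the resulting polynomials term by term.
  ∫_0^3/2 u² dx = ∫_0^3/2 (36*x^6 - 108*x^5 + 81*x^4) dx. Term by term:
    ∫_0^3/2 36*x^6 dx = 19683/224;  ∫_0^3/2 -108*x^5 dx = -6561/32;  ∫_0^3/2 81*x^4 dx = 19683/160.
  Sum: 19683/224 − 6561/32 + 19683/160 = 6561/1120.
  ∫_0^3/2 (u')² dx = ∫_0^3/2 (324*x^4 - 648*x^3 + 324*x^2) dx. Term by term:
    ∫_0^3/2 324*x^4 dx = 19683/40;  ∫_0^3/2 -648*x^3 dx = -6561/8;  ∫_0^3/2 324*x^2 dx = 729/2.
  Sum: 19683/40 − 6561/8 + 729/2 = 729/20.
∫_0^3/2 u² dx = 6561/1120, so ||u||_L² = 81*sqrt(70)/280.
∫_0^3/2 (u')² dx = 729/20, so ||u'||_L² = 27*sqrt(5)/10.
Ratio ||u||_L² / ||u'||_L² = 3*sqrt(14)/28.
Sharp Poincaré constant on H^1_0(0, 3/2) is C_P = L/π = 3/(2*π), achieved by sin(2*π/3·x).
A polynomial bump cannot attain the sharp Poincaré constant (only the first sine eigenfunction does), so the ratio is strictly less than C_P, consistent with ||u||_L² ≤ C_P ||u'||_L².


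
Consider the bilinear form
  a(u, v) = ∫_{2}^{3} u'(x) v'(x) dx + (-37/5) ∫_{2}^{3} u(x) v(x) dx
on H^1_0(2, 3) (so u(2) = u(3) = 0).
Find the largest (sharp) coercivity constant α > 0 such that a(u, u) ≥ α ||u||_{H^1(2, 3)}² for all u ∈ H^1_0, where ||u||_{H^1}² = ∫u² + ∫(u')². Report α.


α = (-37/5 + π^2)/(1 + π^2)

Coercivity of a(·,·) on H^1_0(2, 3) means a(u, u) ≥ α ||u||_{H^1}² for every u ∈ H^1_0.
The interval has length L = 1, and Poincaré/coercivity depend only on L. Here a(u, u) = ∫(u')² + (-37/5)·∫u².
Here c = -37/5 < 0 with |c| < (π/L)² = π^2, so coercivity still holds. The condition a(u,u) ≥ α||u||_{H^1}² reads (1−α)∫(u')² ≥ (α−c)∫u². Any admissible α is ≤ 1 (rapidly oscillating u have ∫u²/∫(u')² → 0), and α = 1 would force 0 ≥ (1−c)∫u², impossible since c < 1; so 1−α > 0. By the sharp Poincaré inequality on H^1_0 of an interval of length L, ∫(u')² ≥ (π/L)²∫u² with equality for the first sine mode sin(π(x−x₀)/L) (x₀ the left endpoint), so the inequality holds for all u iff (1−α)(π/L)² ≥ α − c, i.e. α ≤ ((π/L)² + c)/((π/L)² + 1) = (1 + c(L/π)²)/(1 + (L/π)²). (Direct route, valid since c ≤ 0: Poincaré gives c∫u² ≥ c(L/π)²∫(u')², so a(u,u) ≥ (1 + c(L/π)²)∫(u')², while ||u||_{H^1}² ≤ (1 + (L/π)²)∫(u')²; dividing yields the same α.) With (π/L)² = π^2 and c = -37/5, the largest admissible constant is α = ((π/L)² + c)/((π/L)² + 1).
Simplifying, α = (-37/5 + π^2)/(1 + π^2).


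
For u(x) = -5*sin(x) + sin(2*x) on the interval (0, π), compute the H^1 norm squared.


||u||_{H^1(0,π)}^2 = 55*π/2

u'(x) = -5*cos(x) + 2*cos(2*x).
Expand u² and (u')² and integrate term by term on (0, π), using: for integers n ≥ 1, ∫_0^π sin²(nx) dx = ∫_0^π cos²(nx) dx = π/2; for n ≠ n', ∫_0^π sin(nx)sin(n'x) dx = ∫_0^π cos(nx)cos(n'x) dx = 0; and by product-to-sum, ∫_0^π sin(nx)cos(n'x) dx = ½∫_0^π [sin((n+n')x) + sin((n−n')x)] dx, which is 0 when n+n' is even and 2n/(n²−n'²) when n+n' is odd (it need not vanish on (0, π)).
  u² squared terms: (-5)²·∫sin(x)² dx = 25·π/2 = 25*π/2;  (1)²·∫sin(2x)² dx = 1·π/2 = π/2.
  u² cross terms: 2·(-5)·(1)·∫sin(x)·sin(2x) dx = -10·(0) = 0.
  So ∫_0^π u² dx = 25*π/2 + π/2 + 0 = 13*π.
  (u')² squared terms: (-5)²·∫cos(x)² dx = 25·π/2 = 25*π/2;  (2)²·∫cos(2x)² dx = 4·π/2 = 2*π.
  (u')² cross terms: 2·(-5)·(2)·∫cos(x)·cos(2x) dx = -20·(0) = 0.
  So ∫_0^π (u')² dx = 25*π/2 + 2*π + 0 = 29*π/2.
||u||_{H^1}^2 = (13*π) + (29*π/2) = 55*π/2.


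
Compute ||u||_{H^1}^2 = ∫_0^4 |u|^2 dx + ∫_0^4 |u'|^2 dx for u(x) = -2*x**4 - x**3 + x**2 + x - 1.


||u||_{H^1}^2 = 19848232/63

The H^1 norm (squared) on an interval (0, L) is
  ||u||_{H^1}^2 = ∫_0^L u(x)^2 dx + ∫_0^L u'(x)^2 dx.
Compute u'(x) = -8*x**3 - 3*x**2 + 2*x + 1.
Then u(x)^2 = 4*x**8 + 4*x**7 - 3*x**6 - 6*x**5 + 3*x**4 + 4*x**3 - x**2 - 2*x + 1 and u'(x)^2 = 64*x**6 + 48*x**5 - 23*x**4 - 28*x**3 - 2*x**2 + 4*x + 1.
Integrate each monomial from 0 to 4 using ∫_0^4 c·x^n dx = c·4^(n+1)/(n+1):
  ∫_0^4 u(x)^2 dx = ∫_0^4 (4*x^8 + 4*x^7 - 3*x^6 - 6*x^5 + 3*x^4 + 4*x^3 - x^2 - 2*x + 1) dx. Term by term:
    ∫_0^4 4*x^8 dx = 1048576/9;  ∫_0^4 4*x^7 dx = 32768;  ∫_0^4 -3*x^6 dx = -49152/7;
    ∫_0^4 -6*x^5 dx = -4096;  ∫_0^4 3*x^4 dx = 3072/5;  ∫_0^4 4*x^3 dx = 256;
    ∫_0^4 -x^2 dx = -64/3;  ∫_0^4 -2*x dx = -16;  ∫_0^4 1 dx = 4.
  Sum: 1048576/9 + 32768 − 49152/7 − 4096 + 3072/5 + 256 − 64/3 − 16 + 4 = 43783676/315.
  ∫_0^4 u'(x)^2 dx = ∫_0^4 (64*x^6 + 48*x^5 - 23*x^4 - 28*x^3 - 2*x^2 + 4*x + 1) dx. Term by term:
    ∫_0^4 64*x^6 dx = 1048576/7;  ∫_0^4 48*x^5 dx = 32768;  ∫_0^4 -23*x^4 dx = -23552/5;
    ∫_0^4 -28*x^3 dx = -1792;  ∫_0^4 -2*x^2 dx = -128/3;  ∫_0^4 4*x dx = 32;
    ∫_0^4 1 dx = 4.
  Sum: 1048576/7 + 32768 − 23552/5 − 1792 − 128/3 + 32 + 4 = 18485828/105.
Adding: ||u||_{H^1}^2 = 43783676/315 + 18485828/105 = 19848232/63.


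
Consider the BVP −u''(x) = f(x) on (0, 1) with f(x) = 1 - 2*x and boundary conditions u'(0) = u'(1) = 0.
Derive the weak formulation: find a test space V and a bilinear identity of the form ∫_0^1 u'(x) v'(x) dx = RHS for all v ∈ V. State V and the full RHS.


V = H^1(0, 1) (no boundary constraint on v; u is determined up to an additive constant); weak form: ∫_0^1 u'v' dx = ∫_0^1 (1 - 2*x) v dx for all v ∈ V.

Multiply both sides by a test function v and integrate from 0 to 1:
  ∫_0^1 −u''(x) v(x) dx = ∫_0^1 f(x) v(x) dx.
Integrate the LHS by parts once:
  ∫_0^1 −u'' v dx = −[u'(x) v(x)]_0^1 + ∫_0^1 u'(x) v'(x) dx.
Thus ∫_0^1 u'(x) v'(x) dx = ∫_0^1 f(x) v(x) dx + [u'(x) v(x)]_0^1.
Choose V so that boundary terms are either known or forced to vanish.
u has homogeneous Neumann: u'(0) = u'(1) = 0. So [u' v]_0^1 = 0·v(1) − 0·v(0) = 0 for any v; take V = H^1(0, 1).
Weak formulation: find u (satisfying any essential BC) such that ∫_0^1 u'(x) v'(x) dx = ∫_0^1 f v dx for all v ∈ V (homogeneous Neumann, so boundary terms vanish).
Substituting f(x) = 1 - 2*x, the right-hand side is ∫_0^1 (1 - 2*x) v dx.
Compatibility check (pure Neumann): taking v ≡ 1 ∈ V gives 0 = ∫_0^1 f dx + (0) − (0), i.e. ∫_0^1 f dx must equal u'(0) − u'(1) = 0. Indeed ∫_0^1 (1 - 2*x) dx = 0, so the data are compatible. The solution is then unique only up to an additive constant (fix it e.g. by requiring ∫_0^1 u dx = 0).


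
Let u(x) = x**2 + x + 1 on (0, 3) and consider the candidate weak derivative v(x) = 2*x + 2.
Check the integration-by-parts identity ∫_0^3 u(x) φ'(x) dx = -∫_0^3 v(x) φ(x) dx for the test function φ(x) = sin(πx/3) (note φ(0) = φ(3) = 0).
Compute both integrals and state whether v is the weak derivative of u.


LHS = -24/π, RHS = -30/π. No, v is not the weak derivative of u.

u(x) = x**2 + x + 1, classical derivative u'(x) = 2*x + 1.
φ(x) = sin(πx/3), so φ'(x) = π*cos(π*x/3)/3.
Note φ(0) = φ(3) = 0, so the boundary term u·φ vanishes.
LHS = ∫_0^3 u(x) φ'(x) dx = ∫_0^3 (π*x^2*cos(π*x/3)/3 + π*x*cos(π*x/3)/3 + π*cos(π*x/3)/3) dx. Term by term:
  ∫_0^3 π*cos(π*x/3)/3 dx = 0;  ∫_0^3 π*x*cos(π*x/3)/3 dx = -6/π;  ∫_0^3 π*x^2*cos(π*x/3)/3 dx = -18/π.
Sum: 0 − 6/π − 18/π = -24/π.
So LHS = -24/π.
∫_0^3 v(x) φ(x) dx = ∫_0^3 (2*x*sin(π*x/3) + 2*sin(π*x/3)) dx. Term by term:
  ∫_0^3 2*sin(π*x/3) dx = 12/π;  ∫_0^3 2*x*sin(π*x/3) dx = 18/π.
Sum: 12/π + 18/π = 30/π.
So RHS = -∫_0^3 v(x) φ(x) dx = -30/π.
LHS − RHS = 6/π ≠ 0, so the identity fails.
(For a valid weak derivative the identity must hold for EVERY test function, in particular this one. The failure shows v is NOT the weak derivative of u.)
Correct weak derivative would be u'(x) = 2*x + 1.


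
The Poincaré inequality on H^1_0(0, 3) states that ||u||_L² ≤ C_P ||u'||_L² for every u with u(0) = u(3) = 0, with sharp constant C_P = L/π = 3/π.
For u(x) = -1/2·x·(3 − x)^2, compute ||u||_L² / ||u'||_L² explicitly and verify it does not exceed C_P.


||u||_L² / ||u'||_L² = 3*sqrt(14)/14 < C_P = 3/π.

u(x) = -1/2·x·(3 − x)^2, so u'(x) = 3*(1 - x)*(x - 3)/2.
u(x) = -1/2·x·(3 − x)^2 vanishes at x = 0 and x = 3, so u ∈ H^1_0(0, 3). Differentiate via the product rule and integrate the resulting polynomials term by term.
  ∫_0^3 u² dx = ∫_0^3 (x^6/4 - 3*x^5 + 27*x^4/2 - 27*x^3 + 81*x^2/4) dx. Term by term:
    ∫_0^3 x^6/4 dx = 2187/28;  ∫_0^3 -3*x^5 dx = -729/2;  ∫_0^3 27*x^4/2 dx = 6561/10;
    ∫_0^3 -27*x^3 dx = -2187/4;  ∫_0^3 81*x^2/4 dx = 729/4.
  Sum: 2187/28 − 729/2 + 6561/10 − 2187/4 + 729/4 = 729/140.
  ∫_0^3 (u')² dx = ∫_0^3 (9*x^4/4 - 18*x^3 + 99*x^2/2 - 54*x + 81/4) dx. Term by term:
    ∫_0^3 9*x^4/4 dx = 2187/20;  ∫_0^3 -18*x^3 dx = -729/2;  ∫_0^3 99*x^2/2 dx = 891/2;
    ∫_0^3 -54*x dx = -243;  ∫_0^3 81/4 dx = 243/4.
  Sum: 2187/20 − 729/2 + 891/2 − 243 + 243/4 = 81/10.
∫_0^3 u² dx = 729/140, so ||u||_L² = 27*sqrt(35)/70.
∫_0^3 (u')² dx = 81/10, so ||u'||_L² = 9*sqrt(10)/10.
Ratio ||u||_L² / ||u'||_L² = 3*sqrt(14)/14.
Sharp Poincaré constant on H^1_0(0, 3) is C_P = L/π = 3/π, achieved by sin(π/3·x).
A polynomial bump cannot attain the sharp Poincaré constant (only the first sine eigenfunction does), so the ratio is strictly less than C_P, consistent with ||u||_L² ≤ C_P ||u'||_L².


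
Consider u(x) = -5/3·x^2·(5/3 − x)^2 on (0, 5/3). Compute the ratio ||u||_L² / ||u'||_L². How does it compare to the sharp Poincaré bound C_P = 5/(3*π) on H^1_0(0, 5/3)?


||u||_L² / ||u'||_L² = 5*sqrt(3)/18 < C_P = 5/(3*π).

u(x) = -5/3·x^2·(5/3 − x)^2, so u'(x) = 10*x*(-18*x^2 + 45*x - 25)/27.
u(x) = -5/3·x^2·(5/3 − x)^2 vanishes at x = 0 and x = 5/3, so u ∈ H^1_0(0, 5/3). Differentiate via the product rule and integrate the resulting polynomials term by term.
  ∫_0^5/3 u² dx = ∫_0^5/3 (25*x^8/9 - 500*x^7/27 + 1250*x^6/27 - 12500*x^5/243 + 15625*x^4/729) dx. Term by term:
    ∫_0^5/3 25*x^8/9 dx = 48828125/1594323;  ∫_0^5/3 -500*x^7/27 dx = -48828125/354294;  ∫_0^5/3 1250*x^6/27 dx = 97656250/413343;
    ∫_0^5/3 -12500*x^5/243 dx = -97656250/531441;  ∫_0^5/3 15625*x^4/729 dx = 9765625/177147.
  Sum: 48828125/1594323 − 48828125/354294 + 97656250/413343 − 97656250/531441 + 9765625/177147 = 9765625/22320522.
  ∫_0^5/3 (u')² dx = ∫_0^5/3 (400*x^6/9 - 2000*x^5/9 + 32500*x^4/81 - 25000*x^3/81 + 62500*x^2/729) dx. Term by term:
    ∫_0^5/3 400*x^6/9 dx = 31250000/137781;  ∫_0^5/3 -2000*x^5/9 dx = -15625000/19683;  ∫_0^5/3 32500*x^4/81 dx = 20312500/19683;
    ∫_0^5/3 -25000*x^3/81 dx = -3906250/6561;  ∫_0^5/3 62500*x^2/729 dx = 7812500/59049.
  Sum: 31250000/137781 − 15625000/19683 + 20312500/19683 − 3906250/6561 + 7812500/59049 = 781250/413343.
∫_0^5/3 u² dx = 9765625/22320522, so ||u||_L² = 3125*sqrt(42)/30618.
∫_0^5/3 (u')² dx = 781250/413343, so ||u'||_L² = 625*sqrt(14)/1701.
Ratio ||u||_L² / ||u'||_L² = 5*sqrt(3)/18.
Sharp Poincaré constant on H^1_0(0, 5/3) is C_P = L/π = 5/(3*π), achieved by sin(3*π/5·x).
A polynomial bump cannot attain the sharp Poincaré constant (only the first sine eigenfunction does), so the ratio is strictly less than C_P, consistent with ||u||_L² ≤ C_P ||u'||_L².


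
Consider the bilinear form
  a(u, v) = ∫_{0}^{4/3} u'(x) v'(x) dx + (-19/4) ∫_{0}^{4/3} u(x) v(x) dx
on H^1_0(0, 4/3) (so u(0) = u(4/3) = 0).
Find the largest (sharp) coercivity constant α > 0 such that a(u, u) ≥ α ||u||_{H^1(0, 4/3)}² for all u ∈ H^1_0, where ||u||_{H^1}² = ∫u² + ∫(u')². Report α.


α = (-76 + 9*π^2)/(16 + 9*π^2)

Coercivity of a(·,·) on H^1_0(0, 4/3) means a(u, u) ≥ α ||u||_{H^1}² for every u ∈ H^1_0.
The interval has length L = 4/3, and Poincaré/coercivity depend only on L. Here a(u, u) = ∫(u')² + (-19/4)·∫u².
Here c = -19/4 < 0 with |c| < (π/L)² = 9*π^2/16, so coercivity still holds. The condition a(u,u) ≥ α||u||_{H^1}² reads (1−α)∫(u')² ≥ (α−c)∫u². Any admissible α is ≤ 1 (rapidly oscillating u have ∫u²/∫(u')² → 0), and α = 1 would force 0 ≥ (1−c)∫u², impossible since c < 1; so 1−α > 0. By the sharp Poincaré inequality on H^1_0 of an interval of length L, ∫(u')² ≥ (π/L)²∫u² with equality for the first sine mode sin(π(x−x₀)/L) (x₀ the left endpoint), so the inequality holds for all u iff (1−α)(π/L)² ≥ α − c, i.e. α ≤ ((π/L)² + c)/((π/L)² + 1) = (1 + c(L/π)²)/(1 + (L/π)²). (Direct route, valid since c ≤ 0: Poincaré gives c∫u² ≥ c(L/π)²∫(u')², so a(u,u) ≥ (1 + c(L/π)²)∫(u')², while ||u||_{H^1}² ≤ (1 + (L/π)²)∫(u')²; dividing yields the same α.) With (π/L)² = 9*π^2/16 and c = -19/4, the largest admissible constant is α = ((π/L)² + c)/((π/L)² + 1).
Simplifying, α = (-76 + 9*π^2)/(16 + 9*π^2).


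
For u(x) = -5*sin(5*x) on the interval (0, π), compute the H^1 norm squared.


||u||_{H^1(0,π)}^2 = 325*π

u'(x) = -25*cos(5*x).
Expand u² and (u')² and integrate term by term on (0, π), using: for integers n ≥ 1, ∫_0^π sin²(nx) dx = ∫_0^π cos²(nx) dx = π/2; for n ≠ n', ∫_0^π sin(nx)sin(n'x) dx = ∫_0^π cos(nx)cos(n'x) dx = 0; and by product-to-sum, ∫_0^π sin(nx)cos(n'x) dx = ½∫_0^π [sin((n+n')x) + sin((n−n')x)] dx, which is 0 when n+n' is even and 2n/(n²−n'²) when n+n' is odd (it need not vanish on (0, π)).
  u² squared terms: (-5)²·∫sin(5x)² dx = 25·π/2 = 25*π/2.
  So ∫_0^π u² dx = 25*π/2.
  (u')² squared terms: (-25)²·∫cos(5x)² dx = 625·π/2 = 625*π/2.
  So ∫_0^π (u')² dx = 625*π/2.
||u||_{H^1}^2 = (25*π/2) + (625*π/2) = 325*π.


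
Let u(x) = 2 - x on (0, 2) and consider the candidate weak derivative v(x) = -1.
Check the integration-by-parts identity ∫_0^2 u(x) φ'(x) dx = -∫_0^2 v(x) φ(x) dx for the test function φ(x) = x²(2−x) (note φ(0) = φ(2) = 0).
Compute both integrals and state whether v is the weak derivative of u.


LHS = 4/3, RHS = 4/3. Yes, v = u' weakly.

u(x) = 2 - x, classical derivative u'(x) = -1.
φ(x) = x²(2−x), so φ'(x) = x*(4 - 3*x).
Note φ(0) = φ(2) = 0, so the boundary term u·φ vanishes.
LHS = ∫_0^2 u(x) φ'(x) dx = ∫_0^2 (3*x^3 - 10*x^2 + 8*x) dx. Term by term:
  ∫_0^2 3*x^3 dx = 12;  ∫_0^2 -10*x^2 dx = -80/3;  ∫_0^2 8*x dx = 16.
Sum: 12 − 80/3 + 16 = 4/3.
So LHS = 4/3.
∫_0^2 v(x) φ(x) dx = ∫_0^2 (x^3 - 2*x^2) dx. Term by term:
  ∫_0^2 x^3 dx = 4;  ∫_0^2 -2*x^2 dx = -16/3.
Sum: 4 − 16/3 = -4/3.
So RHS = -∫_0^2 v(x) φ(x) dx = 4/3.
LHS = RHS, so the identity holds for this test φ.
Moreover u is smooth here and v(x) = u'(x) = -1 pointwise, so the identity holds for every test function. Hence v is the weak derivative of u.


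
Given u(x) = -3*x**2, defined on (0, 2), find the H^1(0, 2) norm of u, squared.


||u||_{H^1}^2 = 768/5

The H^1 norm (squared) on an interval (0, L) is
  ||u||_{H^1}^2 = ∫_0^L u(x)^2 dx + ∫_0^L u'(x)^2 dx.
Compute u'(x) = -6*x.
Then u(x)^2 = 9*x**4 and u'(x)^2 = 36*x**2.
Integrate each monomial from 0 to 2 using ∫_0^2 c·x^n dx = c·2^(n+1)/(n+1):
  ∫_0^2 u(x)^2 dx = ∫_0^2 (9*x^4) dx. Term by term:
    ∫_0^2 9*x^4 dx = 288/5.
  ∫_0^2 u'(x)^2 dx = ∫_0^2 (36*x^2) dx. Term by term:
    ∫_0^2 36*x^2 dx = 96.
Adding: ||u||_{H^1}^2 = 288/5 + 96 = 768/5.


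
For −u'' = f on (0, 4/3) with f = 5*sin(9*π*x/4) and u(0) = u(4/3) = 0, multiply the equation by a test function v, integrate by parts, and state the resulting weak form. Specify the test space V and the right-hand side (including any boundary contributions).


V = H^1_0(0, 4/3) (so v(0) = v(4/3) = 0); weak form: ∫_0^4/3 u'v' dx = ∫_0^4/3 (5*sin(9*π*x/4)) v dx for all v ∈ V.

Multiply both sides by a test function v and integrate from 0 to 4/3:
  ∫_0^4/3 −u''(x) v(x) dx = ∫_0^4/3 f(x) v(x) dx.
Integrate the LHS by parts once:
  ∫_0^4/3 −u'' v dx = −[u'(x) v(x)]_0^4/3 + ∫_0^4/3 u'(x) v'(x) dx.
Thus ∫_0^4/3 u'(x) v'(x) dx = ∫_0^4/3 f(x) v(x) dx + [u'(x) v(x)]_0^4/3.
Choose V so that boundary terms are either known or forced to vanish.
u is Dirichlet: u(0) = u(4/3) = 0. Let V = H^1_0(0, 4/3); then v(0) = v(4/3) = 0, and [u' v]_0^4/3 = 0.
Weak formulation: find u (satisfying any essential BC) such that ∫_0^4/3 u'(x) v'(x) dx = ∫_0^4/3 f v dx for all v ∈ V.
Substituting f(x) = 5*sin(9*π*x/4), the right-hand side is ∫_0^4/3 (5*sin(9*π*x/4)) v dx.


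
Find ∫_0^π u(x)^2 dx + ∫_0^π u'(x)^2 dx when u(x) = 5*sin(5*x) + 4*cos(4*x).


||u||_{H^1(0,π)}^2 = 6800/9 + 461*π

u'(x) = -16*sin(4*x) + 25*cos(5*x).
Expand u² and (u')² and integrate term by term on (0, π), using: for integers n ≥ 1, ∫_0^π sin²(nx) dx = ∫_0^π cos²(nx) dx = π/2; for n ≠ n', ∫_0^π sin(nx)sin(n'x) dx = ∫_0^π cos(nx)cos(n'x) dx = 0; and by product-to-sum, ∫_0^π sin(nx)cos(n'x) dx = ½∫_0^π [sin((n+n')x) + sin((n−n')x)] dx, which is 0 when n+n' is even and 2n/(n²−n'²) when n+n' is odd (it need not vanish on (0, π)).
  u² squared terms: (4)²·∫cos(4x)² dx = 16·π/2 = 8*π;  (5)²·∫sin(5x)² dx = 25·π/2 = 25*π/2.
  u² cross terms: 2·(4)·(5)·∫cos(4x)·sin(5x) dx = 40·(10/9) = 400/9.
  So ∫_0^π u² dx = 8*π + 25*π/2 + 400/9 = 400/9 + 41*π/2.
  (u')² squared terms: (-16)²·∫sin(4x)² dx = 256·π/2 = 128*π;  (25)²·∫cos(5x)² dx = 625·π/2 = 625*π/2.
  (u')² cross terms: 2·(-16)·(25)·∫sin(4x)·cos(5x) dx = -800·(-8/9) = 6400/9.
  So ∫_0^π (u')² dx = 128*π + 625*π/2 + 6400/9 = 6400/9 + 881*π/2.
||u||_{H^1}^2 = (400/9 + 41*π/2) + (6400/9 + 881*π/2) = 6800/9 + 461*π.


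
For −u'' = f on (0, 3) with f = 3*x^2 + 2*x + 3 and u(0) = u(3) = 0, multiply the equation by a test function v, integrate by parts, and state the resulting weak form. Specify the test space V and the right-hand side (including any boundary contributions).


V = H^1_0(0, 3) (so v(0) = v(3) = 0); weak form: ∫_0^3 u'v' dx = ∫_0^3 (3*x^2 + 2*x + 3) v dx for all v ∈ V.

Multiply both sides by a test function v and integrate from 0 to 3:
  ∫_0^3 −u''(x) v(x) dx = ∫_0^3 f(x) v(x) dx.
Integrate the LHS by parts once:
  ∫_0^3 −u'' v dx = −[u'(x) v(x)]_0^3 + ∫_0^3 u'(x) v'(x) dx.
Thus ∫_0^3 u'(x) v'(x) dx = ∫_0^3 f(x) v(x) dx + [u'(x) v(x)]_0^3.
Choose V so that boundary terms are either known or forced to vanish.
u is Dirichlet: u(0) = u(3) = 0. Let V = H^1_0(0, 3); then v(0) = v(3) = 0, and [u' v]_0^3 = 0.
Weak formulation: find u (satisfying any essential BC) such that ∫_0^3 u'(x) v'(x) dx = ∫_0^3 f v dx for all v ∈ V.
Substituting f(x) = 3*x^2 + 2*x + 3, the right-hand side is ∫_0^3 (3*x^2 + 2*x + 3) v dx.


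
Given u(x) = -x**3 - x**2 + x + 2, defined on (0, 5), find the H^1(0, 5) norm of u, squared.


||u||_{H^1}^2 = 309725/14

The H^1 norm (squared) on an interval (0, L) is
  ||u||_{H^1}^2 = ∫_0^L u(x)^2 dx + ∫_0^L u'(x)^2 dx.
Compute u'(x) = -3*x**2 - 2*x + 1.
Then u(x)^2 = x**6 + 2*x**5 - x**4 - 6*x**3 - 3*x**2 + 4*x + 4 and u'(x)^2 = 9*x**4 + 12*x**3 - 2*x**2 - 4*x + 1.
Integrate each monomial from 0 to 5 using ∫_0^5 c·x^n dx = c·5^(n+1)/(n+1):
  ∫_0^5 u(x)^2 dx = ∫_0^5 (x^6 + 2*x^5 - x^4 - 6*x^3 - 3*x^2 + 4*x + 4) dx. Term by term:
    ∫_0^5 x^6 dx = 78125/7;  ∫_0^5 2*x^5 dx = 15625/3;  ∫_0^5 -x^4 dx = -625;
    ∫_0^5 -6*x^3 dx = -1875/2;  ∫_0^5 -3*x^2 dx = -125;  ∫_0^5 4*x dx = 50;
    ∫_0^5 4 dx = 20.
  Sum: 78125/7 + 15625/3 − 625 − 1875/2 − 125 + 50 + 20 = 619565/42.
  ∫_0^5 u'(x)^2 dx = ∫_0^5 (9*x^4 + 12*x^3 - 2*x^2 - 4*x + 1) dx. Term by term:
    ∫_0^5 9*x^4 dx = 5625;  ∫_0^5 12*x^3 dx = 1875;  ∫_0^5 -2*x^2 dx = -250/3;
    ∫_0^5 -4*x dx = -50;  ∫_0^5 1 dx = 5.
  Sum: 5625 + 1875 − 250/3 − 50 + 5 = 22115/3.
Adding: ||u||_{H^1}^2 = 619565/42 + 22115/3 = 309725/14.


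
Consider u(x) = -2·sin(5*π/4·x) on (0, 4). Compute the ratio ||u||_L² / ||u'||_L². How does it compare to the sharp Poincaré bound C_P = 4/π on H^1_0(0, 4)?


||u||_L² / ||u'||_L² = 4/(5*π) < C_P = 4/π.

u(x) = -2·sin(5*π/4·x), so u'(x) = -5*π*cos(5*π*x/4)/2.
Writing u(x) = A·sin(kπx/L) with A = -2 and k = 5, use ∫_0^L sin²(kπx/L) dx = L/2 and ∫_0^L cos²(kπx/L) dx = L/2.
u² = 4·sin²(5*π/4·x) and (u')² = 25*π^2/4·cos²(5*π/4·x), and each of sin², cos² integrates to L/2 = 2 over (0, 4).
∫_0^4 u² dx = 8, so ||u||_L² = 2*sqrt(2).
∫_0^4 (u')² dx = 25*π^2/2, so ||u'||_L² = 5*sqrt(2)*π/2.
Ratio ||u||_L² / ||u'||_L² = 4/(5*π).
Sharp Poincaré constant on H^1_0(0, 4) is C_P = L/π = 4/π, achieved by sin(π/4·x).
This is the k = 5 harmonic; the ratio L/(kπ) is strictly less than C_P = L/π, consistent with the sharp inequality ||u||_L² ≤ C_P ||u'||_L².


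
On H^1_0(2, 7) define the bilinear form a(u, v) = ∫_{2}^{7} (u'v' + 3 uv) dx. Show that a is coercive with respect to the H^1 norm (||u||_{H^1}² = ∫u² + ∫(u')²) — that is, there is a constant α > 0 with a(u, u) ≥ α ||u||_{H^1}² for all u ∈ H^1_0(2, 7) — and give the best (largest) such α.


α = 1

Coercivity of a(·,·) on H^1_0(2, 7) means a(u, u) ≥ α ||u||_{H^1}² for every u ∈ H^1_0.
The interval has length L = 5, and Poincaré/coercivity depend only on L. Here a(u, u) = ∫(u')² + (3)·∫u².
Here c = 3 ≥ 1, so a(u,u) = ∫(u')² + c∫u² ≥ ∫(u')² + ∫u² = ||u||_{H^1}², i.e. α = 1 works. No larger α is possible: a(u,u) ≥ α||u||_{H^1}² means (1−α)∫(u')² ≥ (α−c)∫u², and for the modes u_n = sin(nπ(x−x₀)/L) (x₀ the left endpoint) one has ∫u_n²/∫(u_n')² = (L/(nπ))² → 0, so a(u_n,u_n)/||u_n||_{H^1}² → 1. Hence the optimal constant is α = 1.
Therefore α = 1.
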